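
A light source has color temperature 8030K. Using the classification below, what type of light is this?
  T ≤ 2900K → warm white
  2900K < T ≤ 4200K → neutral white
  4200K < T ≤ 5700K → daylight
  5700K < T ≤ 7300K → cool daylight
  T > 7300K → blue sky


Temperature: 8030K
8030K > 7300K → blue sky
Classification: blue sky


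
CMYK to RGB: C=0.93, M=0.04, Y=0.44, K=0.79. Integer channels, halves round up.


R = 255 × (1-C) × (1-K) = 255 × 0.07 × 0.21 = 3.7485 → 4
G = 255 × (1-M) × (1-K) = 255 × 0.96 × 0.21 = 51.408 → 51
B = 255 × (1-Y) × (1-K) = 255 × 0.56 × 0.21 = 29.988 → 30
= RGB(4, 51, 30)


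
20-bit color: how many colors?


Colors = 2^bits = 2^20
= 1,048,576 colors


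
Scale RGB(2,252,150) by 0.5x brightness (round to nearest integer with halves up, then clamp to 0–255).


Multiply each channel by 0.5, round half up, clamp to [0, 255]
R: 2×0.5 = 1
G: 252×0.5 = 126
B: 150×0.5 = 75
= RGB(1, 126, 75)


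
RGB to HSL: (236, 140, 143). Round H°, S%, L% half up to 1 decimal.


Normalize: R'=236/255≈0.9255, G'=140/255≈0.5490, B'=143/255≈0.5608
Max=236/255, Min=140/255, Δ=Max-Min=96/255
L = (Max+Min)/2 = (236+140)/510 = 376/510 = 0.73725… → L = 73.7%
L > 0.5 → S = Δ/(2-Max-Min) = 96/(510-236-140) = 96/134 = 0.71641… → S = 71.6%
(the 1/255 factors cancel in S and H, so raw channel differences can be used)
Max is R' → H = 60 × (((G-B)/Δ) mod 6) = 60 × (((140-143)/96) mod 6)
  (-3)/96 = -0.0312…; negative, so add 6 → 5.9687…
  H = 60 × 5.9687… = 358.125° → H = 358.1°
= HSL(358.1°, 71.6%, 73.7%)


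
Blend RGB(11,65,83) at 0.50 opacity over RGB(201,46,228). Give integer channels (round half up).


C = α×F + (1-α)×B, with 1-α = 0.50
R: 0.50×11 + 0.50×201 = 5.50 + 100.50 = 106.00 → 106
G: 0.50×65 + 0.50×46 = 32.50 + 23.00 = 55.50 → 56
B: 0.50×83 + 0.50×228 = 41.50 + 114.00 = 155.50 → 156
= RGB(106, 56, 156)


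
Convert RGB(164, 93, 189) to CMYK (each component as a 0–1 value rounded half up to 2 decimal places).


R'=164/255≈0.6431, G'=93/255≈0.3647, B'=189/255≈0.7412
K = 1 - max(R',G',B') = 1 - 189/255 = 66/255 = 0.25882… → 0.26
(1-R'-K)/(1-K) simplifies to (max-R)/max with max = 189:
C = (189-164)/189 = 25/189 = 0.13227… → 0.13
M = (189-93)/189 = 96/189 = 0.50793… → 0.51
Y = (189-189)/189 = 0/189 = 0 → 0.00
= CMYK(0.13, 0.51, 0.00, 0.26)


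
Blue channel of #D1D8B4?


Color: #D1D8B4
R = D1 = 209
G = D8 = 216
B = B4 = 180
Blue = 180


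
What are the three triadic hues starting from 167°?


Triadic: equally spaced at 120° intervals
H1 = 167°
H2 = (167 + 120) mod 360 = 287°
H3 = (167 + 240) mod 360 = 47°
Triadic = 167°, 287°, 47°


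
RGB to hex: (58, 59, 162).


R = 58 → 3A (hex)
G = 59 → 3B (hex)
B = 162 → A2 (hex)
Hex = #3A3BA2


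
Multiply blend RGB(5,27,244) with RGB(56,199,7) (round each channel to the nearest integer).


Multiply: C = A×B/255, rounded to nearest integer
R: 5×56/255 = 280/255 ≈ 1.098 → 1
G: 27×199/255 = 5373/255 ≈ 21.071 → 21
B: 244×7/255 = 1708/255 ≈ 6.698 → 7
= RGB(1, 21, 7)


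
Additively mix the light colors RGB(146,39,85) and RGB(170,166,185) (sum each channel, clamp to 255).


Additive: each channel = min(255, C₁+C₂)
R: 146+170 = 316 → 255
G: 39+166 = 205 → 205
B: 85+185 = 270 → 255
= RGB(255, 205, 255)


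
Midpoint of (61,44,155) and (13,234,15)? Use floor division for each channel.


Midpoint: each channel = ⌊(C₁+C₂)/2⌋
R: ⌊(61+13)/2⌋ = 37
G: ⌊(44+234)/2⌋ = 139
B: ⌊(155+15)/2⌋ = 85
= RGB(37, 139, 85)


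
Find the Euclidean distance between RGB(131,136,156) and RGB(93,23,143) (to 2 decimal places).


d = √[(R₁-R₂)² + (G₁-G₂)² + (B₁-B₂)²]
d = √[(131-93)² + (136-23)² + (156-143)²]
d = √[1444 + 12769 + 169]
d = √14382
d ≈ 119.92


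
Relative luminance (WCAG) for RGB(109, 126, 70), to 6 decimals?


Linearize each channel (sRGB transfer function): c = v/255; c_lin = c/12.92 if c ≤ 0.04045, else ((c+0.055)/1.055)^2.4
  R: 109/255 ≈ 0.427451 > 0.04045 → ((0.427451+0.055)/1.055)^2.4 ≈ 0.152926
  G: 126/255 ≈ 0.494118 > 0.04045 → ((0.494118+0.055)/1.055)^2.4 ≈ 0.208637
  B: 70/255 ≈ 0.274510 > 0.04045 → ((0.274510+0.055)/1.055)^2.4 ≈ 0.061246
R_lin = 0.152926, G_lin = 0.208637, B_lin = 0.061246
L = 0.2126×R + 0.7152×G + 0.0722×B
L = 0.2126×0.152926 + 0.7152×0.208637 + 0.0722×0.061246
L ≈ 0.186151


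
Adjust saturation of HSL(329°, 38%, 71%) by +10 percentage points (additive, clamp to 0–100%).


Original S = 38%
Adjustment = +10 percentage points
New S = 38 + (10) = 48
Clamp to [0, 100] → 48
= HSL(329°, 48%, 71%)


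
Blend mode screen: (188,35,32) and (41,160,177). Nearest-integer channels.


Screen: C = 255 - (255-A)×(255-B)/255, rounded to nearest integer
R: 255 - (255-188)×(255-41)/255 = 255 - 14338/255 ≈ 255 - 56.227 = 198.773 → 199
G: 255 - (255-35)×(255-160)/255 = 255 - 20900/255 ≈ 255 - 81.961 = 173.039 → 173
B: 255 - (255-32)×(255-177)/255 = 255 - 17394/255 ≈ 255 - 68.212 = 186.788 → 187
= RGB(199, 173, 187)


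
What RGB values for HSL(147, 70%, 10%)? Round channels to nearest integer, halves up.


H=147°, S=0.70, L=0.10
C = (1-|2L-1|)×S = (1-|-0.80|)×0.70 = 0.14
H' = H/60 = 147/60 ≈ 2.4500; X = C×(1-|H' mod 2 - 1|) = 0.063
m = L - C/2 = 0.10 - 0.07 = 0.03
Sector ⌊H'⌋ = 2 → (R',G',B') = (0.0, 0.14, 0.063)
RGB = ((R'+m)×255, (G'+m)×255, (B'+m)×255) = (7.65, 43.35, 23.715)
Round half up → RGB(8, 43, 24)


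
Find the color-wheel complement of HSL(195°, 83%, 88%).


Complement = opposite side of color wheel = hue + 180°
H' = (195 + 180) mod 360 = 15°
S and L unchanged.
= HSL(15°, 83%, 88%)


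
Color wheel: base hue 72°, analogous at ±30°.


Base hue: 72°
Left analog: (72 - 30) mod 360 = 42°
Right analog: (72 + 30) mod 360 = 102°
Analogous hues = 42° and 102°


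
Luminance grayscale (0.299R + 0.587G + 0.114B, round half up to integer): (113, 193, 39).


Gray = 0.299×R + 0.587×G + 0.114×B
Gray = 0.299×113 + 0.587×193 + 0.114×39
Gray = 33.787 + 113.291 + 4.446
Gray = 151.524 → round half up → 152
Gray = 152


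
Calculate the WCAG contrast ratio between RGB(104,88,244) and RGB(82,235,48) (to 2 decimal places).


Linearize each sRGB channel c=v/255: c/12.92 if c ≤ 0.04045 else ((c+0.055)/1.055)^2.4
L = 0.2126×R_lin + 0.7152×G_lin + 0.0722×B_lin
Color 1 (104,88,244):
  R=104: 104/255≈0.4078 > 0.04045 → ((0.4078+0.055)/1.055)^2.4 ≈ 0.13843
  G=88: 88/255≈0.3451 > 0.04045 → ((0.3451+0.055)/1.055)^2.4 ≈ 0.09759
  B=244: 244/255≈0.9569 > 0.04045 → ((0.9569+0.055)/1.055)^2.4 ≈ 0.90466
  L1 = 0.2126×0.13843 + 0.7152×0.09759 + 0.0722×0.90466 ≈ 0.16454
Color 2 (82,235,48):
  R=82: 82/255≈0.3216 > 0.04045 → ((0.3216+0.055)/1.055)^2.4 ≈ 0.08438
  G=235: 235/255≈0.9216 > 0.04045 → ((0.9216+0.055)/1.055)^2.4 ≈ 0.83077
  B=48: 48/255≈0.1882 > 0.04045 → ((0.1882+0.055)/1.055)^2.4 ≈ 0.02956
  L2 = 0.2126×0.08438 + 0.7152×0.83077 + 0.0722×0.02956 ≈ 0.61424
Lighter = 0.61424, Darker = 0.16454
Ratio = (L_lighter + 0.05) / (L_darker + 0.05)
Ratio = (0.61424 + 0.05) / (0.16454 + 0.05) = 0.66424 / 0.21454 ≈ 3.0961
Ratio ≈ 3.10:1


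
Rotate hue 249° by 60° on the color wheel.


New hue = (H + rotation) mod 360
New hue = (249 + 60) mod 360
= 309 mod 360
= 309°


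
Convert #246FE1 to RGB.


24 → 36 (R)
6F → 111 (G)
E1 → 225 (B)
= RGB(36, 111, 225)


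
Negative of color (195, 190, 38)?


Invert: (255-R, 255-G, 255-B)
R: 255-195 = 60
G: 255-190 = 65
B: 255-38 = 217
= RGB(60, 65, 217)


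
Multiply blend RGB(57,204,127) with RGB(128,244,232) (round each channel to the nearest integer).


Multiply: C = A×B/255, rounded to nearest integer
R: 57×128/255 = 7296/255 ≈ 28.612 → 29
G: 204×244/255 = 49776/255 ≈ 195.200 → 195
B: 127×232/255 = 29464/255 ≈ 115.545 → 116
= RGB(29, 195, 116)


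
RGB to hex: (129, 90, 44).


R = 129 → 81 (hex)
G = 90 → 5A (hex)
B = 44 → 2C (hex)
Hex = #815A2C


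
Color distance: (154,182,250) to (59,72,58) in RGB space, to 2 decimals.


d = √[(R₁-R₂)² + (G₁-G₂)² + (B₁-B₂)²]
d = √[(154-59)² + (182-72)² + (250-58)²]
d = √[9025 + 12100 + 36864]
d = √57989
d ≈ 240.81


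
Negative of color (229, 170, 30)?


Invert: (255-R, 255-G, 255-B)
R: 255-229 = 26
G: 255-170 = 85
B: 255-30 = 225
= RGB(26, 85, 225)


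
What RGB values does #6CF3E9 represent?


6C → 108 (R)
F3 → 243 (G)
E9 → 233 (B)
= RGB(108, 243, 233)


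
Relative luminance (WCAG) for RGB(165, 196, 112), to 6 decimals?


Linearize each channel (sRGB transfer function): c = v/255; c_lin = c/12.92 if c ≤ 0.04045, else ((c+0.055)/1.055)^2.4
  R: 165/255 ≈ 0.647059 > 0.04045 → ((0.647059+0.055)/1.055)^2.4 ≈ 0.376262
  G: 196/255 ≈ 0.768627 > 0.04045 → ((0.768627+0.055)/1.055)^2.4 ≈ 0.552011
  B: 112/255 ≈ 0.439216 > 0.04045 → ((0.439216+0.055)/1.055)^2.4 ≈ 0.162029
R_lin = 0.376262, G_lin = 0.552011, B_lin = 0.162029
L = 0.2126×R + 0.7152×G + 0.0722×B
L = 0.2126×0.376262 + 0.7152×0.552011 + 0.0722×0.162029
L ≈ 0.486490


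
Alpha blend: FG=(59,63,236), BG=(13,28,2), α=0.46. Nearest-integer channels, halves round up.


C = α×F + (1-α)×B, with 1-α = 0.54
R: 0.46×59 + 0.54×13 = 27.14 + 7.02 = 34.16 → 34
G: 0.46×63 + 0.54×28 = 28.98 + 15.12 = 44.10 → 44
B: 0.46×236 + 0.54×2 = 108.56 + 1.08 = 109.64 → 110
= RGB(34, 44, 110)


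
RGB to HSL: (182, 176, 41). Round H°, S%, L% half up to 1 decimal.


Normalize: R'=182/255≈0.7137, G'=176/255≈0.6902, B'=41/255≈0.1608
Max=182/255, Min=41/255, Δ=Max-Min=141/255
L = (Max+Min)/2 = (182+41)/510 = 223/510 = 0.43725… → L = 43.7%
L ≤ 0.5 → S = Δ/(Max+Min) = 141/(182+41) = 141/223 = 0.63228… → S = 63.2%
(the 1/255 factors cancel in S and H, so raw channel differences can be used)
Max is R' → H = 60 × (((G-B)/Δ) mod 6) = 60 × (((176-41)/141) mod 6)
  135/141 = 0.9574…
  H = 60 × 0.9574… = 57.446…° → H = 57.4°
= HSL(57.4°, 63.2%, 43.7%)


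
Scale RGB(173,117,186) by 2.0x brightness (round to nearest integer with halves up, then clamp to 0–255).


Multiply each channel by 2.0, round half up, clamp to [0, 255]
R: 173×2.0 = 346 → clamp → 255
G: 117×2.0 = 234
B: 186×2.0 = 372 → clamp → 255
= RGB(255, 234, 255)


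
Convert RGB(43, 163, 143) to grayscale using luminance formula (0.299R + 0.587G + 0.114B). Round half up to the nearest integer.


Gray = 0.299×R + 0.587×G + 0.114×B
Gray = 0.299×43 + 0.587×163 + 0.114×143
Gray = 12.857 + 95.681 + 16.302
Gray = 124.840 → round half up → 125
Gray = 125


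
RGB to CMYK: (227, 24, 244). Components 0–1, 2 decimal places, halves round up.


R'=227/255≈0.8902, G'=24/255≈0.0941, B'=244/255≈0.9569
K = 1 - max(R',G',B') = 1 - 244/255 = 11/255 = 0.04313… → 0.04
(1-R'-K)/(1-K) simplifies to (max-R)/max with max = 244:
C = (244-227)/244 = 17/244 = 0.06967… → 0.07
M = (244-24)/244 = 220/244 = 0.90163… → 0.90
Y = (244-244)/244 = 0/244 = 0 → 0.00
= CMYK(0.07, 0.90, 0.00, 0.04)


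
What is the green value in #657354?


Color: #657354
R = 65 = 101
G = 73 = 115
B = 54 = 84
Green = 115


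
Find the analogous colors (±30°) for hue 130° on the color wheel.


Base hue: 130°
Left analog: (130 - 30) mod 360 = 100°
Right analog: (130 + 30) mod 360 = 160°
Analogous hues = 100° and 160°


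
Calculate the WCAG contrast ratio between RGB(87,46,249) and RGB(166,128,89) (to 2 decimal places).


Linearize each sRGB channel c=v/255: c/12.92 if c ≤ 0.04045 else ((c+0.055)/1.055)^2.4
L = 0.2126×R_lin + 0.7152×G_lin + 0.0722×B_lin
Color 1 (87,46,249):
  R=87: 87/255≈0.3412 > 0.04045 → ((0.3412+0.055)/1.055)^2.4 ≈ 0.09531
  G=46: 46/255≈0.1804 > 0.04045 → ((0.1804+0.055)/1.055)^2.4 ≈ 0.02732
  B=249: 249/255≈0.9765 > 0.04045 → ((0.9765+0.055)/1.055)^2.4 ≈ 0.94731
  L1 = 0.2126×0.09531 + 0.7152×0.02732 + 0.0722×0.94731 ≈ 0.10820
Color 2 (166,128,89):
  R=166: 166/255≈0.6510 > 0.04045 → ((0.6510+0.055)/1.055)^2.4 ≈ 0.38133
  G=128: 128/255≈0.5020 > 0.04045 → ((0.5020+0.055)/1.055)^2.4 ≈ 0.21586
  B=89: 89/255≈0.3490 > 0.04045 → ((0.3490+0.055)/1.055)^2.4 ≈ 0.09990
  L2 = 0.2126×0.38133 + 0.7152×0.21586 + 0.0722×0.09990 ≈ 0.24267
Lighter = 0.24267, Darker = 0.10820
Ratio = (L_lighter + 0.05) / (L_darker + 0.05)
Ratio = (0.24267 + 0.05) / (0.10820 + 0.05) = 0.29267 / 0.15820 ≈ 1.8500
Ratio ≈ 1.85:1


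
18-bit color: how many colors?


Colors = 2^bits = 2^18
= 262,144 colors


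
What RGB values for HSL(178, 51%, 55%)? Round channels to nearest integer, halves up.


H=178°, S=0.51, L=0.55
C = (1-|2L-1|)×S = (1-|0.10|)×0.51 = 0.459
H' = H/60 = 178/60 ≈ 2.9667; X = C×(1-|H' mod 2 - 1|) = 0.4437
m = L - C/2 = 0.55 - 0.2295 = 0.3205
Sector ⌊H'⌋ = 2 → (R',G',B') = (0.0, 0.459, 0.4437)
RGB = ((R'+m)×255, (G'+m)×255, (B'+m)×255) = (81.7275, 198.7725, 194.871)
Round half up → RGB(82, 199, 195)


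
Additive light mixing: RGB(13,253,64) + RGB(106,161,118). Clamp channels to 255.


Additive: each channel = min(255, C₁+C₂)
R: 13+106 = 119 → 119
G: 253+161 = 414 → 255
B: 64+118 = 182 → 182
= RGB(119, 255, 182)


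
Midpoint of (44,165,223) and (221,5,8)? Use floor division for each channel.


Midpoint: each channel = ⌊(C₁+C₂)/2⌋
R: ⌊(44+221)/2⌋ = 132
G: ⌊(165+5)/2⌋ = 85
B: ⌊(223+8)/2⌋ = 115
= RGB(132, 85, 115)


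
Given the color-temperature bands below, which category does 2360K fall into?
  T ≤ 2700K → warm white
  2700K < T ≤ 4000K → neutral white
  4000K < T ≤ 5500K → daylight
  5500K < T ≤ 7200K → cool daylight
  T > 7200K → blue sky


Temperature: 2360K
2360K ≤ 2700K → warm white
Classification: warm white


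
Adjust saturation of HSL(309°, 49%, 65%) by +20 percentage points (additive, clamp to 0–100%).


Original S = 49%
Adjustment = +20 percentage points
New S = 49 + (20) = 69
Clamp to [0, 100] → 69
= HSL(309°, 69%, 65%)


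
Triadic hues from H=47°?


Triadic: equally spaced at 120° intervals
H1 = 47°
H2 = (47 + 120) mod 360 = 167°
H3 = (47 + 240) mod 360 = 287°
Triadic = 47°, 167°, 287°


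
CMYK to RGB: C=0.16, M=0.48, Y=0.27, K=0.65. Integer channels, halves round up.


R = 255 × (1-C) × (1-K) = 255 × 0.84 × 0.35 = 74.97 → 75
G = 255 × (1-M) × (1-K) = 255 × 0.52 × 0.35 = 46.41 → 46
B = 255 × (1-Y) × (1-K) = 255 × 0.73 × 0.35 = 65.1525 → 65
= RGB(75, 46, 65)


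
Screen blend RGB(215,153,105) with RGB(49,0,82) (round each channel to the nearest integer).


Screen: C = 255 - (255-A)×(255-B)/255, rounded to nearest integer
R: 255 - (255-215)×(255-49)/255 = 255 - 8240/255 ≈ 255 - 32.314 = 222.686 → 223
G: 255 - (255-153)×(255-0)/255 = 255 - 26010/255 ≈ 255 - 102.000 = 153.000 → 153
B: 255 - (255-105)×(255-82)/255 = 255 - 25950/255 ≈ 255 - 101.765 = 153.235 → 153
= RGB(223, 153, 153)


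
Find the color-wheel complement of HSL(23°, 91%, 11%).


Complement = opposite side of color wheel = hue + 180°
H' = (23 + 180) mod 360 = 203°
S and L unchanged.
= HSL(203°, 91%, 11%)


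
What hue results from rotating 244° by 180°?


New hue = (H + rotation) mod 360
New hue = (244 + 180) mod 360
= 424 mod 360
= 64°


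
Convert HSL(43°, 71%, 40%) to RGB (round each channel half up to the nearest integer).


H=43°, S=0.71, L=0.40
C = (1-|2L-1|)×S = (1-|-0.20|)×0.71 = 0.568
H' = H/60 = 43/60 ≈ 0.7167; X = C×(1-|H' mod 2 - 1|) ≈ 0.4071
m = L - C/2 = 0.40 - 0.284 = 0.116
Sector ⌊H'⌋ = 0 → (R',G',B') = (0.568, ≈0.4071, 0.0)
RGB = ((R'+m)×255, (G'+m)×255, (B'+m)×255) = (174.42, 133.382, 29.58)
Round half up → RGB(174, 133, 30)


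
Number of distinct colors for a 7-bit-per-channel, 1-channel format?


Total bits = 7 bits/channel × 1 channels = 7 bits
Distinct colors = 2^7
= 128 colors


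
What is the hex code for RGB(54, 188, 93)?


R = 54 → 36 (hex)
G = 188 → BC (hex)
B = 93 → 5D (hex)
Hex = #36BC5D


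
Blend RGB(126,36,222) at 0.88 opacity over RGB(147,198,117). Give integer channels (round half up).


C = α×F + (1-α)×B, with 1-α = 0.12
R: 0.88×126 + 0.12×147 = 110.88 + 17.64 = 128.52 → 129
G: 0.88×36 + 0.12×198 = 31.68 + 23.76 = 55.44 → 55
B: 0.88×222 + 0.12×117 = 195.36 + 14.04 = 209.40 → 209
= RGB(129, 55, 209)


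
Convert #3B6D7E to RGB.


3B → 59 (R)
6D → 109 (G)
7E → 126 (B)
= RGB(59, 109, 126)


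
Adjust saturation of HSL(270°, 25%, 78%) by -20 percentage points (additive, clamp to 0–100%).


Original S = 25%
Adjustment = -20 percentage points
New S = 25 + (-20) = 5
Clamp to [0, 100] → 5
= HSL(270°, 5%, 78%)


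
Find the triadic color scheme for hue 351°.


Triadic: equally spaced at 120° intervals
H1 = 351°
H2 = (351 + 120) mod 360 = 111°
H3 = (351 + 240) mod 360 = 231°
Triadic = 351°, 111°, 231°


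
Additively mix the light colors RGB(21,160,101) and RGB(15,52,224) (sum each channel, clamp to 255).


Additive: each channel = min(255, C₁+C₂)
R: 21+15 = 36 → 36
G: 160+52 = 212 → 212
B: 101+224 = 325 → 255
= RGB(36, 212, 255)


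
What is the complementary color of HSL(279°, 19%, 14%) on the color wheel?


Complement = opposite side of color wheel = hue + 180°
H' = (279 + 180) mod 360 = 99°
S and L unchanged.
= HSL(99°, 19%, 14%)


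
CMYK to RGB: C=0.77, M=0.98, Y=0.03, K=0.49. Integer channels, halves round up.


R = 255 × (1-C) × (1-K) = 255 × 0.23 × 0.51 = 29.9115 → 30
G = 255 × (1-M) × (1-K) = 255 × 0.02 × 0.51 = 2.601 → 3
B = 255 × (1-Y) × (1-K) = 255 × 0.97 × 0.51 = 126.1485 → 126
= RGB(30, 3, 126)


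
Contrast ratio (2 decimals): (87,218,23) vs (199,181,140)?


Linearize each sRGB channel c=v/255: c/12.92 if c ≤ 0.04045 else ((c+0.055)/1.055)^2.4
L = 0.2126×R_lin + 0.7152×G_lin + 0.0722×B_lin
Color 1 (87,218,23):
  R=87: 87/255≈0.3412 > 0.04045 → ((0.3412+0.055)/1.055)^2.4 ≈ 0.09531
  G=218: 218/255≈0.8549 > 0.04045 → ((0.8549+0.055)/1.055)^2.4 ≈ 0.70110
  B=23: 23/255≈0.0902 > 0.04045 → ((0.0902+0.055)/1.055)^2.4 ≈ 0.00857
  L1 = 0.2126×0.09531 + 0.7152×0.70110 + 0.0722×0.00857 ≈ 0.52231
Color 2 (199,181,140):
  R=199: 199/255≈0.7804 > 0.04045 → ((0.7804+0.055)/1.055)^2.4 ≈ 0.57112
  G=181: 181/255≈0.7098 > 0.04045 → ((0.7098+0.055)/1.055)^2.4 ≈ 0.46208
  B=140: 140/255≈0.5490 > 0.04045 → ((0.5490+0.055)/1.055)^2.4 ≈ 0.26225
  L2 = 0.2126×0.57112 + 0.7152×0.46208 + 0.0722×0.26225 ≈ 0.47083
Lighter = 0.52231, Darker = 0.47083
Ratio = (L_lighter + 0.05) / (L_darker + 0.05)
Ratio = (0.52231 + 0.05) / (0.47083 + 0.05) = 0.57231 / 0.52083 ≈ 1.0988
Ratio ≈ 1.10:1


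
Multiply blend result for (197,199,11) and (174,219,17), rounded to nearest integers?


Multiply: C = A×B/255, rounded to nearest integer
R: 197×174/255 = 34278/255 ≈ 134.424 → 134
G: 199×219/255 = 43581/255 ≈ 170.906 → 171
B: 11×17/255 = 187/255 ≈ 0.733 → 1
= RGB(134, 171, 1)


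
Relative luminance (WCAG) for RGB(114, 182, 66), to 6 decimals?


Linearize each channel (sRGB transfer function): c = v/255; c_lin = c/12.92 if c ≤ 0.04045, else ((c+0.055)/1.055)^2.4
  R: 114/255 ≈ 0.447059 > 0.04045 → ((0.447059+0.055)/1.055)^2.4 ≈ 0.168269
  G: 182/255 ≈ 0.713725 > 0.04045 → ((0.713725+0.055)/1.055)^2.4 ≈ 0.467784
  B: 66/255 ≈ 0.258824 > 0.04045 → ((0.258824+0.055)/1.055)^2.4 ≈ 0.054480
R_lin = 0.168269, G_lin = 0.467784, B_lin = 0.054480
L = 0.2126×R + 0.7152×G + 0.0722×B
L = 0.2126×0.168269 + 0.7152×0.467784 + 0.0722×0.054480
L ≈ 0.374267


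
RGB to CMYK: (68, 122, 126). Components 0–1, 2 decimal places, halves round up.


R'=68/255≈0.2667, G'=122/255≈0.4784, B'=126/255≈0.4941
K = 1 - max(R',G',B') = 1 - 126/255 = 129/255 = 0.50588… → 0.51
(1-R'-K)/(1-K) simplifies to (max-R)/max with max = 126:
C = (126-68)/126 = 58/126 = 0.46031… → 0.46
M = (126-122)/126 = 4/126 = 0.03174… → 0.03
Y = (126-126)/126 = 0/126 = 0 → 0.00
= CMYK(0.46, 0.03, 0.00, 0.51)


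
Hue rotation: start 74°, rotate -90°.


New hue = (H + rotation) mod 360
New hue = (74 -90) mod 360
= -16 mod 360
= 344°


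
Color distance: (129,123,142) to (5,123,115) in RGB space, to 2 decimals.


d = √[(R₁-R₂)² + (G₁-G₂)² + (B₁-B₂)²]
d = √[(129-5)² + (123-123)² + (142-115)²]
d = √[15376 + 0 + 729]
d = √16105
d ≈ 126.91


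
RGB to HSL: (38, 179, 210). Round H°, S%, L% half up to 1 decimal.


Normalize: R'=38/255≈0.1490, G'=179/255≈0.7020, B'=210/255≈0.8235
Max=210/255, Min=38/255, Δ=Max-Min=172/255
L = (Max+Min)/2 = (210+38)/510 = 248/510 = 0.48627… → L = 48.6%
L ≤ 0.5 → S = Δ/(Max+Min) = 172/(210+38) = 172/248 = 0.69354… → S = 69.4%
(the 1/255 factors cancel in S and H, so raw channel differences can be used)
Max is B' → H = 60 × ((R-G)/Δ + 4) = 60 × ((38-179)/172 + 4)
  -141/172 + 4 = -0.8197… + 4 = 3.1802…
  H = 60 × 3.1802… = 190.813…° → H = 190.8°
= HSL(190.8°, 69.4%, 48.6%)


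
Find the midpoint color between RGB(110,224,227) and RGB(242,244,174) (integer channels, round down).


Midpoint: each channel = ⌊(C₁+C₂)/2⌋
R: ⌊(110+242)/2⌋ = 176
G: ⌊(224+244)/2⌋ = 234
B: ⌊(227+174)/2⌋ = 200
= RGB(176, 234, 200)


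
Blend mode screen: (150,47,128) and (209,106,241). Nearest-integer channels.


Screen: C = 255 - (255-A)×(255-B)/255, rounded to nearest integer
R: 255 - (255-150)×(255-209)/255 = 255 - 4830/255 ≈ 255 - 18.941 = 236.059 → 236
G: 255 - (255-47)×(255-106)/255 = 255 - 30992/255 ≈ 255 - 121.537 = 133.463 → 133
B: 255 - (255-128)×(255-241)/255 = 255 - 1778/255 ≈ 255 - 6.973 = 248.027 → 248
= RGB(236, 133, 248)


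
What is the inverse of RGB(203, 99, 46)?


Invert: (255-R, 255-G, 255-B)
R: 255-203 = 52
G: 255-99 = 156
B: 255-46 = 209
= RGB(52, 156, 209)


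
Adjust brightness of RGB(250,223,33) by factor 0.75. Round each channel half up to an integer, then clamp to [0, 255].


Multiply each channel by 0.75, round half up, clamp to [0, 255]
R: 250×0.75 = 187.5 → round → 188
G: 223×0.75 = 167.25 → round → 167
B: 33×0.75 = 24.75 → round → 25
= RGB(188, 167, 25)


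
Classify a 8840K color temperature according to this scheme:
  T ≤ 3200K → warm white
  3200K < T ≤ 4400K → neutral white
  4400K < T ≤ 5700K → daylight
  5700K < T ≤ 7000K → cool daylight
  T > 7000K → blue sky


Temperature: 8840K
8840K > 7000K → blue sky
Classification: blue sky


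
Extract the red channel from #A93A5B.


Color: #A93A5B
R = A9 = 169
G = 3A = 58
B = 5B = 91
Red = 169


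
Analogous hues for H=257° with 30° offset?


Base hue: 257°
Left analog: (257 - 30) mod 360 = 227°
Right analog: (257 + 30) mod 360 = 287°
Analogous hues = 227° and 287°


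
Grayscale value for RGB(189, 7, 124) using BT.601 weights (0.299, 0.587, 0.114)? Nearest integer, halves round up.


Gray = 0.299×R + 0.587×G + 0.114×B
Gray = 0.299×189 + 0.587×7 + 0.114×124
Gray = 56.511 + 4.109 + 14.136
Gray = 74.756 → round half up → 75
Gray = 75


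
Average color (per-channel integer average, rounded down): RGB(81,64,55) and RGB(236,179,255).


Midpoint: each channel = ⌊(C₁+C₂)/2⌋
R: ⌊(81+236)/2⌋ = 158
G: ⌊(64+179)/2⌋ = 121
B: ⌊(55+255)/2⌋ = 155
= RGB(158, 121, 155)


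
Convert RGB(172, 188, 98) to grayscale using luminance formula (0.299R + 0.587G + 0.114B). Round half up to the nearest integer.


Gray = 0.299×R + 0.587×G + 0.114×B
Gray = 0.299×172 + 0.587×188 + 0.114×98
Gray = 51.428 + 110.356 + 11.172
Gray = 172.956 → round half up → 173
Gray = 173


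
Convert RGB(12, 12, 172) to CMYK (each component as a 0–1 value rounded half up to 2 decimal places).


R'=12/255≈0.0471, G'=12/255≈0.0471, B'=172/255≈0.6745
K = 1 - max(R',G',B') = 1 - 172/255 = 83/255 = 0.32549… → 0.33
(1-R'-K)/(1-K) simplifies to (max-R)/max with max = 172:
C = (172-12)/172 = 160/172 = 0.93023… → 0.93
M = (172-12)/172 = 160/172 = 0.93023… → 0.93
Y = (172-172)/172 = 0/172 = 0 → 0.00
= CMYK(0.93, 0.93, 0.00, 0.33)


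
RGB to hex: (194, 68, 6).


R = 194 → C2 (hex)
G = 68 → 44 (hex)
B = 6 → 06 (hex)
Hex = #C24406


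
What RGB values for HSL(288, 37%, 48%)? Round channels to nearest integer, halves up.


H=288°, S=0.37, L=0.48
C = (1-|2L-1|)×S = (1-|-0.04|)×0.37 = 0.3552
H' = H/60 = 288/60 ≈ 4.8000; X = C×(1-|H' mod 2 - 1|) = 0.28416
m = L - C/2 = 0.48 - 0.1776 = 0.3024
Sector ⌊H'⌋ = 4 → (R',G',B') = (0.28416, 0.0, 0.3552)
RGB = ((R'+m)×255, (G'+m)×255, (B'+m)×255) = (149.5728, 77.112, 167.688)
Round half up → RGB(150, 77, 168)


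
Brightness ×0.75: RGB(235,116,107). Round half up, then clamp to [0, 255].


Multiply each channel by 0.75, round half up, clamp to [0, 255]
R: 235×0.75 = 176.25 → round → 176
G: 116×0.75 = 87
B: 107×0.75 = 80.25 → round → 80
= RGB(176, 87, 80)


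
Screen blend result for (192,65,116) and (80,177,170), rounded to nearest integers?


Screen: C = 255 - (255-A)×(255-B)/255, rounded to nearest integer
R: 255 - (255-192)×(255-80)/255 = 255 - 11025/255 ≈ 255 - 43.235 = 211.765 → 212
G: 255 - (255-65)×(255-177)/255 = 255 - 14820/255 ≈ 255 - 58.118 = 196.882 → 197
B: 255 - (255-116)×(255-170)/255 = 255 - 11815/255 ≈ 255 - 46.333 = 208.667 → 209
= RGB(212, 197, 209)


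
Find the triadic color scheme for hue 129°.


Triadic: equally spaced at 120° intervals
H1 = 129°
H2 = (129 + 120) mod 360 = 249°
H3 = (129 + 240) mod 360 = 9°
Triadic = 129°, 249°, 9°


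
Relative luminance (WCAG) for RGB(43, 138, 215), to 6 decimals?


Linearize each channel (sRGB transfer function): c = v/255; c_lin = c/12.92 if c ≤ 0.04045, else ((c+0.055)/1.055)^2.4
  R: 43/255 ≈ 0.168627 > 0.04045 → ((0.168627+0.055)/1.055)^2.4 ≈ 0.024158
  G: 138/255 ≈ 0.541176 > 0.04045 → ((0.541176+0.055)/1.055)^2.4 ≈ 0.254152
  B: 215/255 ≈ 0.843137 > 0.04045 → ((0.843137+0.055)/1.055)^2.4 ≈ 0.679542
R_lin = 0.024158, G_lin = 0.254152, B_lin = 0.679542
L = 0.2126×R + 0.7152×G + 0.0722×B
L = 0.2126×0.024158 + 0.7152×0.254152 + 0.0722×0.679542
L ≈ 0.235968


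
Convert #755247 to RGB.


75 → 117 (R)
52 → 82 (G)
47 → 71 (B)
= RGB(117, 82, 71)


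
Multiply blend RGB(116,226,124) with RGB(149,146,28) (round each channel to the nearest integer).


Multiply: C = A×B/255, rounded to nearest integer
R: 116×149/255 = 17284/255 ≈ 67.780 → 68
G: 226×146/255 = 32996/255 ≈ 129.396 → 129
B: 124×28/255 = 3472/255 ≈ 13.616 → 14
= RGB(68, 129, 14)


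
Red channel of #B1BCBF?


Color: #B1BCBF
R = B1 = 177
G = BC = 188
B = BF = 191
Red = 177


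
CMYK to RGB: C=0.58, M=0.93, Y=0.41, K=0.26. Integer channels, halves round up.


R = 255 × (1-C) × (1-K) = 255 × 0.42 × 0.74 = 79.254 → 79
G = 255 × (1-M) × (1-K) = 255 × 0.07 × 0.74 = 13.209 → 13
B = 255 × (1-Y) × (1-K) = 255 × 0.59 × 0.74 = 111.333 → 111
= RGB(79, 13, 111)


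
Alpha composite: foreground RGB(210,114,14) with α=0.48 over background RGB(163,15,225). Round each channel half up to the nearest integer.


C = α×F + (1-α)×B, with 1-α = 0.52
R: 0.48×210 + 0.52×163 = 100.80 + 84.76 = 185.56 → 186
G: 0.48×114 + 0.52×15 = 54.72 + 7.80 = 62.52 → 63
B: 0.48×14 + 0.52×225 = 6.72 + 117.00 = 123.72 → 124
= RGB(186, 63, 124)


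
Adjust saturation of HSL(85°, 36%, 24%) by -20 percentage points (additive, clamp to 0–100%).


Original S = 36%
Adjustment = -20 percentage points
New S = 36 + (-20) = 16
Clamp to [0, 100] → 16
= HSL(85°, 16%, 24%)


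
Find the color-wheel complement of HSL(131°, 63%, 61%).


Complement = opposite side of color wheel = hue + 180°
H' = (131 + 180) mod 360 = 311°
S and L unchanged.
= HSL(311°, 63%, 61%)


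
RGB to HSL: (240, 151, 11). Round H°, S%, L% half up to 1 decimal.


Normalize: R'=240/255≈0.9412, G'=151/255≈0.5922, B'=11/255≈0.0431
Max=240/255, Min=11/255, Δ=Max-Min=229/255
L = (Max+Min)/2 = (240+11)/510 = 251/510 = 0.49215… → L = 49.2%
L ≤ 0.5 → S = Δ/(Max+Min) = 229/(240+11) = 229/251 = 0.91235… → S = 91.2%
(the 1/255 factors cancel in S and H, so raw channel differences can be used)
Max is R' → H = 60 × (((G-B)/Δ) mod 6) = 60 × (((151-11)/229) mod 6)
  140/229 = 0.6113…
  H = 60 × 0.6113… = 36.681…° → H = 36.7°
= HSL(36.7°, 91.2%, 49.2%)


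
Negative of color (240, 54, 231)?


Invert: (255-R, 255-G, 255-B)
R: 255-240 = 15
G: 255-54 = 201
B: 255-231 = 24
= RGB(15, 201, 24)


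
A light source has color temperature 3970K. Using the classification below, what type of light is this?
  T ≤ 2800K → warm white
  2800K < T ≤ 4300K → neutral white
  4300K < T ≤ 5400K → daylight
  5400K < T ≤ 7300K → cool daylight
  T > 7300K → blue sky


Temperature: 3970K
2800K < 3970K ≤ 4300K → neutral white
Classification: neutral white


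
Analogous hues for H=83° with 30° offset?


Base hue: 83°
Left analog: (83 - 30) mod 360 = 53°
Right analog: (83 + 30) mod 360 = 113°
Analogous hues = 53° and 113°


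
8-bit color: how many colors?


Colors = 2^bits = 2^8
= 256 colors


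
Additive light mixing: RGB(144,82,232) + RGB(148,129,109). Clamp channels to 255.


Additive: each channel = min(255, C₁+C₂)
R: 144+148 = 292 → 255
G: 82+129 = 211 → 211
B: 232+109 = 341 → 255
= RGB(255, 211, 255)


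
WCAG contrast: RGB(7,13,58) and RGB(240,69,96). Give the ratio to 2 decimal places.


Linearize each sRGB channel c=v/255: c/12.92 if c ≤ 0.04045 else ((c+0.055)/1.055)^2.4
L = 0.2126×R_lin + 0.7152×G_lin + 0.0722×B_lin
Color 1 (7,13,58):
  R=7: 7/255≈0.0275 ≤ 0.04045 → 0.0275/12.92 ≈ 0.00212
  G=13: 13/255≈0.0510 > 0.04045 → ((0.0510+0.055)/1.055)^2.4 ≈ 0.00402
  B=58: 58/255≈0.2275 > 0.04045 → ((0.2275+0.055)/1.055)^2.4 ≈ 0.04231
  L1 = 0.2126×0.00212 + 0.7152×0.00402 + 0.0722×0.04231 ≈ 0.00639
Color 2 (240,69,96):
  R=240: 240/255≈0.9412 > 0.04045 → ((0.9412+0.055)/1.055)^2.4 ≈ 0.87137
  G=69: 69/255≈0.2706 > 0.04045 → ((0.2706+0.055)/1.055)^2.4 ≈ 0.05951
  B=96: 96/255≈0.3765 > 0.04045 → ((0.3765+0.055)/1.055)^2.4 ≈ 0.11697
  L2 = 0.2126×0.87137 + 0.7152×0.05951 + 0.0722×0.11697 ≈ 0.23626
Lighter = 0.23626, Darker = 0.00639
Ratio = (L_lighter + 0.05) / (L_darker + 0.05)
Ratio = (0.23626 + 0.05) / (0.00639 + 0.05) = 0.28626 / 0.05639 ≈ 5.0769
Ratio ≈ 5.08:1


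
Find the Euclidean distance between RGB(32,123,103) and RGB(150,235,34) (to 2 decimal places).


d = √[(R₁-R₂)² + (G₁-G₂)² + (B₁-B₂)²]
d = √[(32-150)² + (123-235)² + (103-34)²]
d = √[13924 + 12544 + 4761]
d = √31229
d ≈ 176.72


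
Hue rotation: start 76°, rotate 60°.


New hue = (H + rotation) mod 360
New hue = (76 + 60) mod 360
= 136 mod 360
= 136°


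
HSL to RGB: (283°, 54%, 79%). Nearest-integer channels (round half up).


H=283°, S=0.54, L=0.79
C = (1-|2L-1|)×S = (1-|0.58|)×0.54 = 0.2268
H' = H/60 = 283/60 ≈ 4.7167; X = C×(1-|H' mod 2 - 1|) = 0.16254
m = L - C/2 = 0.79 - 0.1134 = 0.6766
Sector ⌊H'⌋ = 4 → (R',G',B') = (0.16254, 0.0, 0.2268)
RGB = ((R'+m)×255, (G'+m)×255, (B'+m)×255) = (213.9807, 172.533, 230.367)
Round half up → RGB(214, 173, 230)


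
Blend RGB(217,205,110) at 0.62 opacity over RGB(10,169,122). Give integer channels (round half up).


C = α×F + (1-α)×B, with 1-α = 0.38
R: 0.62×217 + 0.38×10 = 134.54 + 3.80 = 138.34 → 138
G: 0.62×205 + 0.38×169 = 127.10 + 64.22 = 191.32 → 191
B: 0.62×110 + 0.38×122 = 68.20 + 46.36 = 114.56 → 115
= RGB(138, 191, 115)


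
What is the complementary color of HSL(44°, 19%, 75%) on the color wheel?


Complement = opposite side of color wheel = hue + 180°
H' = (44 + 180) mod 360 = 224°
S and L unchanged.
= HSL(224°, 19%, 75%)


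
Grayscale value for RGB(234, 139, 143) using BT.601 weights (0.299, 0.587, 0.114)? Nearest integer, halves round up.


Gray = 0.299×R + 0.587×G + 0.114×B
Gray = 0.299×234 + 0.587×139 + 0.114×143
Gray = 69.966 + 81.593 + 16.302
Gray = 167.861 → round half up → 168
Gray = 168


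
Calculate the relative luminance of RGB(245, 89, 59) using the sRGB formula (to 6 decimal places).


Linearize each channel (sRGB transfer function): c = v/255; c_lin = c/12.92 if c ≤ 0.04045, else ((c+0.055)/1.055)^2.4
  R: 245/255 ≈ 0.960784 > 0.04045 → ((0.960784+0.055)/1.055)^2.4 ≈ 0.913099
  G: 89/255 ≈ 0.349020 > 0.04045 → ((0.349020+0.055)/1.055)^2.4 ≈ 0.099899
  B: 59/255 ≈ 0.231373 > 0.04045 → ((0.231373+0.055)/1.055)^2.4 ≈ 0.043735
R_lin = 0.913099, G_lin = 0.099899, B_lin = 0.043735
L = 0.2126×R + 0.7152×G + 0.0722×B
L = 0.2126×0.913099 + 0.7152×0.099899 + 0.0722×0.043735
L ≈ 0.268730


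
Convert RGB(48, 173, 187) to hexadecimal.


R = 48 → 30 (hex)
G = 173 → AD (hex)
B = 187 → BB (hex)
Hex = #30ADBB


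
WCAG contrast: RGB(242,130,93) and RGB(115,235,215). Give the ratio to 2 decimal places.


Linearize each sRGB channel c=v/255: c/12.92 if c ≤ 0.04045 else ((c+0.055)/1.055)^2.4
L = 0.2126×R_lin + 0.7152×G_lin + 0.0722×B_lin
Color 1 (242,130,93):
  R=242: 242/255≈0.9490 > 0.04045 → ((0.9490+0.055)/1.055)^2.4 ≈ 0.88792
  G=130: 130/255≈0.5098 > 0.04045 → ((0.5098+0.055)/1.055)^2.4 ≈ 0.22323
  B=93: 93/255≈0.3647 > 0.04045 → ((0.3647+0.055)/1.055)^2.4 ≈ 0.10946
  L1 = 0.2126×0.88792 + 0.7152×0.22323 + 0.0722×0.10946 ≈ 0.35633
Color 2 (115,235,215):
  R=115: 115/255≈0.4510 > 0.04045 → ((0.4510+0.055)/1.055)^2.4 ≈ 0.17144
  G=235: 235/255≈0.9216 > 0.04045 → ((0.9216+0.055)/1.055)^2.4 ≈ 0.83077
  B=215: 215/255≈0.8431 > 0.04045 → ((0.8431+0.055)/1.055)^2.4 ≈ 0.67954
  L2 = 0.2126×0.17144 + 0.7152×0.83077 + 0.0722×0.67954 ≈ 0.67968
Lighter = 0.67968, Darker = 0.35633
Ratio = (L_lighter + 0.05) / (L_darker + 0.05)
Ratio = (0.67968 + 0.05) / (0.35633 + 0.05) = 0.72968 / 0.40633 ≈ 1.7958
Ratio ≈ 1.80:1


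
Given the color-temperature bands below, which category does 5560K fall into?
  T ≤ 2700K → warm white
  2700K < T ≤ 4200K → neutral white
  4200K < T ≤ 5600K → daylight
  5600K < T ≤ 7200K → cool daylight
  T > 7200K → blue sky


Temperature: 5560K
4200K < 5560K ≤ 5600K → daylight
Classification: daylight


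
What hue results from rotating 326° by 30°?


New hue = (H + rotation) mod 360
New hue = (326 + 30) mod 360
= 356 mod 360
= 356°


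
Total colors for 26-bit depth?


Colors = 2^bits = 2^26
= 67,108,864 colors


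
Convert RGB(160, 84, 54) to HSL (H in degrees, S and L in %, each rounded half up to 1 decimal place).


Normalize: R'=160/255≈0.6275, G'=84/255≈0.3294, B'=54/255≈0.2118
Max=160/255, Min=54/255, Δ=Max-Min=106/255
L = (Max+Min)/2 = (160+54)/510 = 214/510 = 0.41960… → L = 42.0%
L ≤ 0.5 → S = Δ/(Max+Min) = 106/(160+54) = 106/214 = 0.49532… → S = 49.5%
(the 1/255 factors cancel in S and H, so raw channel differences can be used)
Max is R' → H = 60 × (((G-B)/Δ) mod 6) = 60 × (((84-54)/106) mod 6)
  30/106 = 0.2830…
  H = 60 × 0.2830… = 16.981…° → H = 17.0°
= HSL(17.0°, 49.5%, 42.0%)


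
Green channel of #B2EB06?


Color: #B2EB06
R = B2 = 178
G = EB = 235
B = 06 = 6
Green = 235


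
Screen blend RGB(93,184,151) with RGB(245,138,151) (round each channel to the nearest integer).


Screen: C = 255 - (255-A)×(255-B)/255, rounded to nearest integer
R: 255 - (255-93)×(255-245)/255 = 255 - 1620/255 ≈ 255 - 6.353 = 248.647 → 249
G: 255 - (255-184)×(255-138)/255 = 255 - 8307/255 ≈ 255 - 32.576 = 222.424 → 222
B: 255 - (255-151)×(255-151)/255 = 255 - 10816/255 ≈ 255 - 42.416 = 212.584 → 213
= RGB(249, 222, 213)


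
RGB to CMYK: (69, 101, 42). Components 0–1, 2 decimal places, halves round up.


R'=69/255≈0.2706, G'=101/255≈0.3961, B'=42/255≈0.1647
K = 1 - max(R',G',B') = 1 - 101/255 = 154/255 = 0.60392… → 0.60
(1-R'-K)/(1-K) simplifies to (max-R)/max with max = 101:
C = (101-69)/101 = 32/101 = 0.31683… → 0.32
M = (101-101)/101 = 0/101 = 0 → 0.00
Y = (101-42)/101 = 59/101 = 0.58415… → 0.58
= CMYK(0.32, 0.00, 0.58, 0.60)


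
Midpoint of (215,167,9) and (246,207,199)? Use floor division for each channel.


Midpoint: each channel = ⌊(C₁+C₂)/2⌋
R: ⌊(215+246)/2⌋ = 230
G: ⌊(167+207)/2⌋ = 187
B: ⌊(9+199)/2⌋ = 104
= RGB(230, 187, 104)


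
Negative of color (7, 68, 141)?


Invert: (255-R, 255-G, 255-B)
R: 255-7 = 248
G: 255-68 = 187
B: 255-141 = 114
= RGB(248, 187, 114)


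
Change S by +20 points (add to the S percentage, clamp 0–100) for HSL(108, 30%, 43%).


Original S = 30%
Adjustment = +20 percentage points
New S = 30 + (20) = 50
Clamp to [0, 100] → 50
= HSL(108°, 50%, 43%)


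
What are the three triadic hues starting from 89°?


Triadic: equally spaced at 120° intervals
H1 = 89°
H2 = (89 + 120) mod 360 = 209°
H3 = (89 + 240) mod 360 = 329°
Triadic = 89°, 209°, 329°


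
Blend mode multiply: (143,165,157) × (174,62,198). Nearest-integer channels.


Multiply: C = A×B/255, rounded to nearest integer
R: 143×174/255 = 24882/255 ≈ 97.576 → 98
G: 165×62/255 = 10230/255 ≈ 40.118 → 40
B: 157×198/255 = 31086/255 ≈ 121.906 → 122
= RGB(98, 40, 122)


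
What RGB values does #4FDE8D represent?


4F → 79 (R)
DE → 222 (G)
8D → 141 (B)
= RGB(79, 222, 141)


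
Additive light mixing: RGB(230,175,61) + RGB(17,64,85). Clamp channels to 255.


Additive: each channel = min(255, C₁+C₂)
R: 230+17 = 247 → 247
G: 175+64 = 239 → 239
B: 61+85 = 146 → 146
= RGB(247, 239, 146)


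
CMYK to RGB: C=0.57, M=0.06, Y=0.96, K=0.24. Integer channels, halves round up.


R = 255 × (1-C) × (1-K) = 255 × 0.43 × 0.76 = 83.334 → 83
G = 255 × (1-M) × (1-K) = 255 × 0.94 × 0.76 = 182.172 → 182
B = 255 × (1-Y) × (1-K) = 255 × 0.04 × 0.76 = 7.752 → 8
= RGB(83, 182, 8)


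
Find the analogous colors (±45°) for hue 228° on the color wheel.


Base hue: 228°
Left analog: (228 - 45) mod 360 = 183°
Right analog: (228 + 45) mod 360 = 273°
Analogous hues = 183° and 273°


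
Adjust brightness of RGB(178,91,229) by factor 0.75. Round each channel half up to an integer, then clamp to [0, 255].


Multiply each channel by 0.75, round half up, clamp to [0, 255]
R: 178×0.75 = 133.5 → round → 134
G: 91×0.75 = 68.25 → round → 68
B: 229×0.75 = 171.75 → round → 172
= RGB(134, 68, 172)


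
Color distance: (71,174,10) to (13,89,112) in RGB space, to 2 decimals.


d = √[(R₁-R₂)² + (G₁-G₂)² + (B₁-B₂)²]
d = √[(71-13)² + (174-89)² + (10-112)²]
d = √[3364 + 7225 + 10404]
d = √20993
d ≈ 144.89


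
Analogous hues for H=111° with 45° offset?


Base hue: 111°
Left analog: (111 - 45) mod 360 = 66°
Right analog: (111 + 45) mod 360 = 156°
Analogous hues = 66° and 156°


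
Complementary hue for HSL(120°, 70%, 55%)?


Complement = opposite side of color wheel = hue + 180°
H' = (120 + 180) mod 360 = 300°
S and L unchanged.
= HSL(300°, 70%, 55%)


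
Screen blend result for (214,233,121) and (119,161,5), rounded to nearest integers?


Screen: C = 255 - (255-A)×(255-B)/255, rounded to nearest integer
R: 255 - (255-214)×(255-119)/255 = 255 - 5576/255 ≈ 255 - 21.867 = 233.133 → 233
G: 255 - (255-233)×(255-161)/255 = 255 - 2068/255 ≈ 255 - 8.110 = 246.890 → 247
B: 255 - (255-121)×(255-5)/255 = 255 - 33500/255 ≈ 255 - 131.373 = 123.627 → 124
= RGB(233, 247, 124)


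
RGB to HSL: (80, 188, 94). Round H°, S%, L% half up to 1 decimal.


Normalize: R'=80/255≈0.3137, G'=188/255≈0.7373, B'=94/255≈0.3686
Max=188/255, Min=80/255, Δ=Max-Min=108/255
L = (Max+Min)/2 = (188+80)/510 = 268/510 = 0.52549… → L = 52.5%
L > 0.5 → S = Δ/(2-Max-Min) = 108/(510-188-80) = 108/242 = 0.44628… → S = 44.6%
(the 1/255 factors cancel in S and H, so raw channel differences can be used)
Max is G' → H = 60 × ((B-R)/Δ + 2) = 60 × ((94-80)/108 + 2)
  14/108 + 2 = 0.1296… + 2 = 2.1296…
  H = 60 × 2.1296… = 127.777…° → H = 127.8°
= HSL(127.8°, 44.6%, 52.5%)
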